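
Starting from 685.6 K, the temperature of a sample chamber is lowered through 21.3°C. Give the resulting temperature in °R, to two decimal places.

Initial temperature in Celsius: 685.6 - 273.15 = 412.4500°C.
Final Celsius temperature: 412.4500 - 21.3000 = 391.1500°C.
In Rankine: 391.1500 × 1.8 + 491.67 = 1195.74°R.

1195.74°R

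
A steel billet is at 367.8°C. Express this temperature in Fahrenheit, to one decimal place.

In Fahrenheit: 367.8000 × 1.8 + 32 = 694.0°F.

694.0°F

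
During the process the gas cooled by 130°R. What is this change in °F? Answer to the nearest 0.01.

Rankine and Fahrenheit degrees are the same size, so the interval is unchanged: 130.00.

130.00°F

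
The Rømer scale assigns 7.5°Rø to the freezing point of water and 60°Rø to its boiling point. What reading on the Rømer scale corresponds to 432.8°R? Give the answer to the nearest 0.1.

First in Celsius: (432.8 - 491.67) × 5/9 = -32.7056°C.
Linearly onto the Rømer scale: 7.5 + (-32.7056 / 100) × (60 - 7.5) = -9.7°Rø.

-9.7°Rø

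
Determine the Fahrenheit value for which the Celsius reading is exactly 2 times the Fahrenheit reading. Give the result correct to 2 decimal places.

Let F be the Fahrenheit reading. The Celsius reading is C = 5/9·F - 17.7778.
Require C = 2·F: 5/9·F - 17.7778 = 2·F.
(-13/9)·F = 17.7778  ⇒  F = -12.31.

-12.31°F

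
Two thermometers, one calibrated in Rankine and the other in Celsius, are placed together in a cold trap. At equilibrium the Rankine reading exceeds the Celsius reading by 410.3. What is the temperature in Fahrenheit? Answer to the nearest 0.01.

-151.08°F

Let x be the Rankine reading; then the Celsius reading is 5/9·x - 273.15.
(5/9·x - 273.15) - x = -410.3  ⇒  (-4/9)·x = -137.15  ⇒  x = 308.5875°R.
In Celsius: (308.5875 - 491.67) × 5/9 = -101.7125°C.
In Fahrenheit: -101.7125 × 1.8 + 32 = -151.08°F.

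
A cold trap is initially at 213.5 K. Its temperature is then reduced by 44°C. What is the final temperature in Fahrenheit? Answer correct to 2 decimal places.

Initial temperature in Celsius: 213.5 - 273.15 = -59.6500°C.
Final Celsius temperature: -59.6500 - 44.0000 = -103.6500°C.
In Fahrenheit: -103.6500 × 1.8 + 32 = -154.57°F.

-154.57°F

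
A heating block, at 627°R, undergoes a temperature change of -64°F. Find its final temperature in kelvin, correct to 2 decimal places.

Initial temperature in Celsius: (627 - 491.67) × 5/9 = 75.1833°C.
The 64°F change is an interval, so only the factor 5/9 applies: -64 × 5/9 = -35.5556°C.
Final Celsius temperature: 75.1833 - 35.5556 = 39.6278°C.
In kelvin: 39.6278 + 273.15 = 312.78 K.

312.78 K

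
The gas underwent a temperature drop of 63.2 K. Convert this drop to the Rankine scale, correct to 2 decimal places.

For a temperature interval the offset drops out; only the factor 1.8 applies.
63.2 × 1.8 = 113.76.

113.76°R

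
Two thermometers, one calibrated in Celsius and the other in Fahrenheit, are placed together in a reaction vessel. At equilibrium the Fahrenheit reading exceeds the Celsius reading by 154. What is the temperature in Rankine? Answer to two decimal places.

766.17°R

Let x be the Celsius reading; then the Fahrenheit reading is 1.8·x + 32.
(1.8·x + 32) - x = 154  ⇒  (0.8)·x = 122  ⇒  x = 152.5000°C.
In Rankine: 152.5000 × 1.8 + 491.67 = 766.17°R.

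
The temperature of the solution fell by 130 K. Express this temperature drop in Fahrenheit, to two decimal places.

Only the scale ratio 1.8 matters for a change in temperature.
130 × 1.8 = 234.00.

234.00°F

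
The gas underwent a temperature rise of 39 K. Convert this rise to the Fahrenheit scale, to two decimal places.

70.20°F

An interval of 1 K corresponds to 1.8°F.
39 × 1.8 = 70.20.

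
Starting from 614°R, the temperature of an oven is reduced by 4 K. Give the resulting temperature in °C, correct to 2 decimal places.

63.96°C

Initial temperature in Celsius: (614 - 491.67) × 5/9 = 67.9611°C.
The 4 K change is an interval; Kelvin and Celsius degrees are the same size, so ΔC = -4°C.
Final Celsius temperature: 67.9611 - 4.0000 = 63.9611°C.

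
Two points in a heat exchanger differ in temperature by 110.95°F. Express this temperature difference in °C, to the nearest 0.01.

For a temperature interval the offset drops out; only the factor 5/9 applies.
110.95 × 5/9 = 61.64.

61.64°C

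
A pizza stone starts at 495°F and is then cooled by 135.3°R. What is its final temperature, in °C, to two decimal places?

182.06°C

Initial temperature in Celsius: (495 - 32) × 5/9 = 257.2222°C.
The 135.3°R change is an interval, so only the factor 5/9 applies: -135.3 × 5/9 = -75.1667°C.
Final Celsius temperature: 257.2222 - 75.1667 = 182.0556°C.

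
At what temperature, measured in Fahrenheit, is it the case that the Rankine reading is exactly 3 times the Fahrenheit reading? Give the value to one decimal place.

Let F be the Fahrenheit reading. The Rankine reading is R = 1·F + 459.67.
Require R = 3·F: 1·F + 459.67 = 3·F.
(-2)·F = -459.67  ⇒  F = 229.8.

229.8°F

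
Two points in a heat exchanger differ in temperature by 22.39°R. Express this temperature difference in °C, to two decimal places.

12.44°C

For a temperature interval the offset drops out; only the factor 5/9 applies.
22.39 × 5/9 = 12.44.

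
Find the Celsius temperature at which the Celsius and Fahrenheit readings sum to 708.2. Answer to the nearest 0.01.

Let C be the Celsius reading. The Fahrenheit reading is F = 1.8·C + 32.
Require C + F = 708.2: (2.8)·C + 32 = 708.2.
C = (708.2 - 32) / (2.8) = 241.50.

241.50°C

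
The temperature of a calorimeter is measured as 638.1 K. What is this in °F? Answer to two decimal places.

688.91°F

In Celsius: 638.1 - 273.15 = 364.9500°C.
In Fahrenheit: 364.9500 × 1.8 + 32 = 688.91°F.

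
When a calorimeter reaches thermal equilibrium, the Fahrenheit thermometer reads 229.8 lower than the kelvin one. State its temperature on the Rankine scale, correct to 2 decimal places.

Let x be the kelvin reading; then the Fahrenheit reading is 1.8·x - 459.67.
(1.8·x - 459.67) - x = -229.8  ⇒  (0.8)·x = 229.87  ⇒  x = 287.3375 K.
In Celsius: 287.3375 - 273.15 = 14.1875°C.
In Rankine: 14.1875 × 1.8 + 491.67 = 517.21°R.

517.21°R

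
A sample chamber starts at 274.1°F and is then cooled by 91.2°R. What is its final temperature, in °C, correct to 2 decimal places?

83.83°C

Initial temperature in Celsius: (274.1 - 32) × 5/9 = 134.5000°C.
The 91.2°R change is an interval, so only the factor 5/9 applies: -91.2 × 5/9 = -50.6667°C.
Final Celsius temperature: 134.5000 - 50.6667 = 83.8333°C.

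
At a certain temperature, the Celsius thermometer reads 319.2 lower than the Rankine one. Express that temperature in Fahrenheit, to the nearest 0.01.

-356.06°F

Let x be the Rankine reading; then the Celsius reading is 5/9·x - 273.15.
(5/9·x - 273.15) - x = -319.2  ⇒  (-4/9)·x = -46.05  ⇒  x = 103.6125°R.
In Celsius: (103.6125 - 491.67) × 5/9 = -215.5875°C.
In Fahrenheit: -215.5875 × 1.8 + 32 = -356.06°F.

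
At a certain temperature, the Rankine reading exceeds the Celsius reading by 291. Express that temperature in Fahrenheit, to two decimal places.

Let x be the Rankine reading; then the Celsius reading is 5/9·x - 273.15.
(5/9·x - 273.15) - x = -291  ⇒  (-4/9)·x = -17.85  ⇒  x = 40.1625°R.
In Celsius: (40.1625 - 491.67) × 5/9 = -250.8375°C.
In Fahrenheit: -250.8375 × 1.8 + 32 = -419.51°F.

-419.51°F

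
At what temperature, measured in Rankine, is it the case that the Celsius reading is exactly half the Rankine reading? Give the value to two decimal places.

Let R be the Rankine reading. The Celsius reading is C = 5/9·R - 273.15.
Require C = 0.5·R: 5/9·R - 273.15 = 0.5·R.
(1/18)·R = 273.15  ⇒  R = 4916.70.

4916.70°R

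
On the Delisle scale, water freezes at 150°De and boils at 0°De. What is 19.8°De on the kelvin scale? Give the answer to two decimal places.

Linear interpolation between the fixed points: C = (19.8 - 150) × 100 / (0 - 150) = 86.8000°C.
Then 86.8000 + 273.15 = 359.95 K.

359.95 K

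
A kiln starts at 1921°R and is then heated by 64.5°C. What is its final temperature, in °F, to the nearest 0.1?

1577.4°F

Initial temperature in Celsius: (1921 - 491.67) × 5/9 = 794.0722°C.
Final Celsius temperature: 794.0722 + 64.5000 = 858.5722°C.
In Fahrenheit: 858.5722 × 1.8 + 32 = 1577.4°F.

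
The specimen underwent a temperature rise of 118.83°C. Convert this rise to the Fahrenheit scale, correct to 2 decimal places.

Only the scale ratio 1.8 matters for a change in temperature.
118.83 × 1.8 = 213.89.

213.89°F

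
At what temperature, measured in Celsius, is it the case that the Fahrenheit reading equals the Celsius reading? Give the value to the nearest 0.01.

-40.00°C

Let C be the Celsius reading. The Fahrenheit reading is F = 1.8·C + 32.
Set F = C: 1.8·C + 32 = C.
(0.8)·C = -32  ⇒  C = -40.00.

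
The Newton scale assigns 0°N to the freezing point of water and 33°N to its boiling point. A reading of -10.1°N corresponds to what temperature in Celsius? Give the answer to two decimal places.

-30.61°C

Linear interpolation between the fixed points: C = (-10.1 - 0) × 100 / (33 - 0) = -30.6061°C.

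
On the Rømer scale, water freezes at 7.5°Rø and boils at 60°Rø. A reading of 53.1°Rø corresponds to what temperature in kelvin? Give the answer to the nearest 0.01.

Linear interpolation between the fixed points: C = (53.1 - 7.5) × 100 / (60 - 7.5) = 86.8571°C.
Then 86.8571 + 273.15 = 360.01 K.

360.01 K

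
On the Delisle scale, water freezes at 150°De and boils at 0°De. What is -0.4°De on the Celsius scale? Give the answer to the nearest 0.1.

Linear interpolation between the fixed points: C = (-0.4 - 150) × 100 / (0 - 150) = 100.2667°C.

100.3°C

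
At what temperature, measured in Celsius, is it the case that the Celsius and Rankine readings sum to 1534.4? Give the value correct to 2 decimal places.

372.40°C

Let C be the Celsius reading. The Rankine reading is R = 1.8·C + 491.67.
Require C + R = 1534.4: (2.8)·C + 491.67 = 1534.4.
C = (1534.4 - 491.67) / (2.8) = 372.40.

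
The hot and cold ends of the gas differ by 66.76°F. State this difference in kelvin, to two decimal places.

Only the scale ratio 5/9 matters for a change in temperature.
66.76 × 5/9 = 37.09.

37.09 K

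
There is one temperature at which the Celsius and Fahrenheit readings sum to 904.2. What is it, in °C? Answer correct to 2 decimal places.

311.50°C

Let C be the Celsius reading. The Fahrenheit reading is F = 1.8·C + 32.
Require C + F = 904.2: (2.8)·C + 32 = 904.2.
C = (904.2 - 32) / (2.8) = 311.50.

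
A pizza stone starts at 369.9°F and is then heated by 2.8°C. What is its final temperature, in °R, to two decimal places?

Initial temperature in Celsius: (369.9 - 32) × 5/9 = 187.7222°C.
Final Celsius temperature: 187.7222 + 2.8000 = 190.5222°C.
In Rankine: 190.5222 × 1.8 + 491.67 = 834.61°R.

834.61°R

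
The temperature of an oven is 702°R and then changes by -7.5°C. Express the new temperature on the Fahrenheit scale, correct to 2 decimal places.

228.83°F

Initial temperature in Celsius: (702 - 491.67) × 5/9 = 116.8500°C.
Final Celsius temperature: 116.8500 - 7.5000 = 109.3500°C.
In Fahrenheit: 109.3500 × 1.8 + 32 = 228.83°F.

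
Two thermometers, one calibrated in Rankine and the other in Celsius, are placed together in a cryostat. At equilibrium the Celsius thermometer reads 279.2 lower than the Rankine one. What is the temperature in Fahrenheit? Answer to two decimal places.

-446.06°F

Let x be the Rankine reading; then the Celsius reading is 5/9·x - 273.15.
(5/9·x - 273.15) - x = -279.2  ⇒  (-4/9)·x = -6.05  ⇒  x = 13.6125°R.
In Celsius: (13.6125 - 491.67) × 5/9 = -265.5875°C.
In Fahrenheit: -265.5875 × 1.8 + 32 = -446.06°F.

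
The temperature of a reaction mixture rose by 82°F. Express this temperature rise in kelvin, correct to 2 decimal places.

45.56 K

Only the scale ratio 5/9 matters for a change in temperature.
82 × 5/9 = 45.56.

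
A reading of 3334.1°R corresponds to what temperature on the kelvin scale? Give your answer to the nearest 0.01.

1852.28 K

In Celsius: (3334.1 - 491.67) × 5/9 = 1579.1278°C.
In kelvin: 1579.1278 + 273.15 = 1852.28 K.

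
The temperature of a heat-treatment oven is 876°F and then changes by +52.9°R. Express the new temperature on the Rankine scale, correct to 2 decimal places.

1388.57°R

Initial temperature in Celsius: (876 - 32) × 5/9 = 468.8889°C.
The 52.9°R change is an interval, so only the factor 5/9 applies: +52.9 × 5/9 = +29.3889°C.
Final Celsius temperature: 468.8889 + 29.3889 = 498.2778°C.
In Rankine: 498.2778 × 1.8 + 491.67 = 1388.57°R.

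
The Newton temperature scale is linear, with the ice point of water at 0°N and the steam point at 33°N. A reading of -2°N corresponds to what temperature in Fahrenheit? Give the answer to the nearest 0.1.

Linear interpolation between the fixed points: C = (-2 - 0) × 100 / (33 - 0) = -6.0606°C.
Then -6.0606 × 1.8 + 32 = 21.1°F.

21.1°F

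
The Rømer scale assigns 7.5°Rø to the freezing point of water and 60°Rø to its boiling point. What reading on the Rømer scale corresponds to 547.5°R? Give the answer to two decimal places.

23.78°Rø

First in Celsius: (547.5 - 491.67) × 5/9 = 31.0167°C.
Linearly onto the Rømer scale: 7.5 + (31.0167 / 100) × (60 - 7.5) = 23.78°Rø.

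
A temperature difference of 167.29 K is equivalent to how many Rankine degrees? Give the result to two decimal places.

301.12°R

For a temperature interval the offset drops out; only the factor 1.8 applies.
167.29 × 1.8 = 301.12.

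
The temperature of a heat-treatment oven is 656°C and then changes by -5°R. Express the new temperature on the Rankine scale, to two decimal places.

1667.47°R

The 5°R change is an interval, so only the factor 5/9 applies: -5 × 5/9 = -2.7778°C.
Final Celsius temperature: 656.0000 - 2.7778 = 653.2222°C.
In Rankine: 653.2222 × 1.8 + 491.67 = 1667.47°R.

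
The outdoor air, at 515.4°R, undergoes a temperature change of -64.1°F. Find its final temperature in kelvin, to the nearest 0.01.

Initial temperature in Celsius: (515.4 - 491.67) × 5/9 = 13.1833°C.
The 64.1°F change is an interval, so only the factor 5/9 applies: -64.1 × 5/9 = -35.6111°C.
Final Celsius temperature: 13.1833 - 35.6111 = -22.4278°C.
In kelvin: -22.4278 + 273.15 = 250.72 K.

250.72 K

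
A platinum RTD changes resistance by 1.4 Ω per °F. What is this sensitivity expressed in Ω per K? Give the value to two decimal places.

The quantity depends on a temperature interval, so only the ratio of degree sizes applies; the offset between the scales is irrelevant.
A change of 1 K is a change of 1.8°F, so per K the value is 1.4 × 1.8 = 2.52.

2.52 Ω per K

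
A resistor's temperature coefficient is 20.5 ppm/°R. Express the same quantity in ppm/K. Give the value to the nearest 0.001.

36.900 ppm/K

Since only a temperature interval is involved, the additive offset between the scales drops out.
A change of 1 K is a change of 1.8°R, so per K the value is 20.5 × 1.8 = 36.900.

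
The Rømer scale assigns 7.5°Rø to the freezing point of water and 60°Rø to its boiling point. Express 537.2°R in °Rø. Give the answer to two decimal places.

20.78°Rø

First in Celsius: (537.2 - 491.67) × 5/9 = 25.2944°C.
Linearly onto the Rømer scale: 7.5 + (25.2944 / 100) × (60 - 7.5) = 20.78°Rø.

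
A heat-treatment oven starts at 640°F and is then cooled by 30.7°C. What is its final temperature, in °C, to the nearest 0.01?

Initial temperature in Celsius: (640 - 32) × 5/9 = 337.7778°C.
Final Celsius temperature: 337.7778 - 30.7000 = 307.0778°C.

307.08°C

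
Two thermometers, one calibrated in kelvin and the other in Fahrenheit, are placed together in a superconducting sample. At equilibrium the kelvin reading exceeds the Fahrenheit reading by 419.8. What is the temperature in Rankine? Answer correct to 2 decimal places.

89.71°R

Let x be the kelvin reading; then the Fahrenheit reading is 1.8·x - 459.67.
(1.8·x - 459.67) - x = -419.8  ⇒  (0.8)·x = 39.87  ⇒  x = 49.8375 K.
In Celsius: 49.8375 - 273.15 = -223.3125°C.
In Rankine: -223.3125 × 1.8 + 491.67 = 89.71°R.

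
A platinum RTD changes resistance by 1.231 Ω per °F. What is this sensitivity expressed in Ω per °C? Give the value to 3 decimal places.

2.216 Ω per °C

Since only a temperature interval is involved, the additive offset between the scales drops out.
A change of 1°C is a change of 1.8°F, so per °C the value is 1.231 × 1.8 = 2.216.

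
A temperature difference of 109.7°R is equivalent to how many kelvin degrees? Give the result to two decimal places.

60.94 K

An interval of 1°R corresponds to 5/9 K.
109.7 × 5/9 = 60.94.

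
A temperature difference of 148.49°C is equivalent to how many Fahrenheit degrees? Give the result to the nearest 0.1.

267.3°F

For a temperature interval the offset drops out; only the factor 1.8 applies.
148.49 × 1.8 = 267.3.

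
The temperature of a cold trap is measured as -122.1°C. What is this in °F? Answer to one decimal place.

-187.8°F

In Fahrenheit: -122.1000 × 1.8 + 32 = -187.8°F.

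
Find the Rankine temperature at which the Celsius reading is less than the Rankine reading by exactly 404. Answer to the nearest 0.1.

294.4°R

Let R be the Rankine reading. The Celsius reading is C = 5/9·R - 273.15.
Require C - R = -404: (-4/9)·R - 273.15 = -404.
R = (-404 + 273.15) / (-4/9) = 294.4.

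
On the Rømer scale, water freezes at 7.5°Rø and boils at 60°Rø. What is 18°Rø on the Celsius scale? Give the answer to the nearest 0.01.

Linear interpolation between the fixed points: C = (18 - 7.5) × 100 / (60 - 7.5) = 20.0000°C.

20.00°C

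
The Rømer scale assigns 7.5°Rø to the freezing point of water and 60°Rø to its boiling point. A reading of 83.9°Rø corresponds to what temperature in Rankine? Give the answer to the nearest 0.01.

Linear interpolation between the fixed points: C = (83.9 - 7.5) × 100 / (60 - 7.5) = 145.5238°C.
Then 145.5238 × 1.8 + 491.67 = 753.61°R.

753.61°R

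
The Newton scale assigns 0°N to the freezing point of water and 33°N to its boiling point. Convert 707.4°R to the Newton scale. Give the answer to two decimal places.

First in Celsius: (707.4 - 491.67) × 5/9 = 119.8500°C.
Linearly onto the Newton scale: 0 + (119.8500 / 100) × (33 - 0) = 39.55°N.

39.55°N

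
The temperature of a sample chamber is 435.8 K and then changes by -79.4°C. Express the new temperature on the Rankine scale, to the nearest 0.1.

Initial temperature in Celsius: 435.8 - 273.15 = 162.6500°C.
Final Celsius temperature: 162.6500 - 79.4000 = 83.2500°C.
In Rankine: 83.2500 × 1.8 + 491.67 = 641.5°R.

641.5°R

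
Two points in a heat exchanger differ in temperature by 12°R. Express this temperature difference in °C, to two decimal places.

6.67°C

An interval of 1°R corresponds to 5/9°C.
12 × 5/9 = 6.67.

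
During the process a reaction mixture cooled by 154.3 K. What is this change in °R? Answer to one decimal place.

277.7°R

For a temperature interval the offset drops out; only the factor 1.8 applies.
154.3 × 1.8 = 277.7.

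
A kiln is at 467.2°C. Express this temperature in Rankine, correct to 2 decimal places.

1332.63°R

In Rankine: 467.2000 × 1.8 + 491.67 = 1332.63°R.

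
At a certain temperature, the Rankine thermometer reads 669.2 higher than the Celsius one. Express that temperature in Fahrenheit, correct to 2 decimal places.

431.44°F

Let x be the Celsius reading; then the Rankine reading is 1.8·x + 491.67.
(1.8·x + 491.67) - x = 669.2  ⇒  (0.8)·x = 177.53  ⇒  x = 221.9125°C.
In Fahrenheit: 221.9125 × 1.8 + 32 = 431.44°F.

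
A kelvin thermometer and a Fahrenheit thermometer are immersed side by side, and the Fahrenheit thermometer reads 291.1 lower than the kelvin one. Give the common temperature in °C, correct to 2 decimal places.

Let x be the kelvin reading; then the Fahrenheit reading is 1.8·x - 459.67.
(1.8·x - 459.67) - x = -291.1  ⇒  (0.8)·x = 168.57  ⇒  x = 210.7125 K.
In Celsius: 210.7125 - 273.15 = -62.44°C.

-62.44°C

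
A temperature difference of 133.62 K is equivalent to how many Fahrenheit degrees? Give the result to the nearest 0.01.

For a temperature interval the offset drops out; only the factor 1.8 applies.
133.62 × 1.8 = 240.52.

240.52°F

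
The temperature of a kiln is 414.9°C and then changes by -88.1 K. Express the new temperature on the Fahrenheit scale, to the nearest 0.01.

620.24°F

The 88.1 K change is an interval; Kelvin and Celsius degrees are the same size, so ΔC = -88.1°C.
Final Celsius temperature: 414.9000 - 88.1000 = 326.8000°C.
In Fahrenheit: 326.8000 × 1.8 + 32 = 620.24°F.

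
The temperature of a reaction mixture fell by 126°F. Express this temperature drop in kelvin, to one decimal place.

70.0 K

Only the scale ratio 5/9 matters for a change in temperature.
126 × 5/9 = 70.0.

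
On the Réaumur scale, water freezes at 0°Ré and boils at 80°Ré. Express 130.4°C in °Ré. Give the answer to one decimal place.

Linearly onto the Réaumur scale: 0 + (130.4000 / 100) × (80 - 0) = 104.3°Ré.

104.3°Ré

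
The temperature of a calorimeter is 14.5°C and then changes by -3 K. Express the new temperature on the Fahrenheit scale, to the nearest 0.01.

52.70°F

The 3 K change is an interval; Kelvin and Celsius degrees are the same size, so ΔC = -3°C.
Final Celsius temperature: 14.5000 - 3.0000 = 11.5000°C.
In Fahrenheit: 11.5000 × 1.8 + 32 = 52.70°F.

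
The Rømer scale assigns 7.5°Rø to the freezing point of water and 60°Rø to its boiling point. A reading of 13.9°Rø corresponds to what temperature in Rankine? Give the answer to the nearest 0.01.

513.61°R

Linear interpolation between the fixed points: C = (13.9 - 7.5) × 100 / (60 - 7.5) = 12.1905°C.
Then 12.1905 × 1.8 + 491.67 = 513.61°R.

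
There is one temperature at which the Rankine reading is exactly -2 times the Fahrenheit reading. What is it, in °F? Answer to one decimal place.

-153.2°F

Let F be the Fahrenheit reading. The Rankine reading is R = 1·F + 459.67.
Require R = -2·F: 1·F + 459.67 = -2·F.
(3)·F = -459.67  ⇒  F = -153.2.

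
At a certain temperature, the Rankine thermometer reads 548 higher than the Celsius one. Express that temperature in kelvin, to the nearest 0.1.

Let x be the Celsius reading; then the Rankine reading is 1.8·x + 491.67.
(1.8·x + 491.67) - x = 548  ⇒  (0.8)·x = 56.33  ⇒  x = 70.4125°C.
In kelvin: 70.4125 + 273.15 = 343.6 K.

343.6 K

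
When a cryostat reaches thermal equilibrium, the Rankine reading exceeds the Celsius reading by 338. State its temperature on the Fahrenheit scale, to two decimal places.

-313.76°F

Let x be the Rankine reading; then the Celsius reading is 5/9·x - 273.15.
(5/9·x - 273.15) - x = -338  ⇒  (-4/9)·x = -64.85  ⇒  x = 145.9125°R.
In Celsius: (145.9125 - 491.67) × 5/9 = -192.0875°C.
In Fahrenheit: -192.0875 × 1.8 + 32 = -313.76°F.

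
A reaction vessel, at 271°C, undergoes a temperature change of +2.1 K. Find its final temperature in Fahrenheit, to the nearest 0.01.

The 2.1 K change is an interval; Kelvin and Celsius degrees are the same size, so ΔC = +2.1°C.
Final Celsius temperature: 271.0000 + 2.1000 = 273.1000°C.
In Fahrenheit: 273.1000 × 1.8 + 32 = 523.58°F.

523.58°F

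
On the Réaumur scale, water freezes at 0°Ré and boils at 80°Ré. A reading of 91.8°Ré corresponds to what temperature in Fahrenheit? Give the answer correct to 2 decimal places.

238.55°F

Linear interpolation between the fixed points: C = (91.8 - 0) × 100 / (80 - 0) = 114.7500°C.
Then 114.7500 × 1.8 + 32 = 238.55°F.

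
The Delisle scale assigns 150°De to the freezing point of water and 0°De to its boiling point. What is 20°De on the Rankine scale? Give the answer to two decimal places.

Linear interpolation between the fixed points: C = (20 - 150) × 100 / (0 - 150) = 86.6667°C.
Then 86.6667 × 1.8 + 491.67 = 647.67°R.

647.67°R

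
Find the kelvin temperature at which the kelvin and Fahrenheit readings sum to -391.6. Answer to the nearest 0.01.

Let K be the kelvin reading. The Fahrenheit reading is F = 1.8·K - 459.67.
Require K + F = -391.6: (2.8)·K - 459.67 = -391.6.
K = (-391.6 + 459.67) / (2.8) = 24.31.

24.31 K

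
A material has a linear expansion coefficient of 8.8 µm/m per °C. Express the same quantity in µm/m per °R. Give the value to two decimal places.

4.89 µm/m per °R

The quantity depends on a temperature interval, so only the ratio of degree sizes applies; the offset between the scales is irrelevant.
A change of 1°R is a change of 5/9°C, so per °R the value is 8.8 × 5/9 = 4.89.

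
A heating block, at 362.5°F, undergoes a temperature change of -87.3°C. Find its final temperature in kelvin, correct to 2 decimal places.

Initial temperature in Celsius: (362.5 - 32) × 5/9 = 183.6111°C.
Final Celsius temperature: 183.6111 - 87.3000 = 96.3111°C.
In kelvin: 96.3111 + 273.15 = 369.46 K.

369.46 K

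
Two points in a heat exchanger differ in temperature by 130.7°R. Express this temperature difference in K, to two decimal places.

For a temperature interval the offset drops out; only the factor 5/9 applies.
130.7 × 5/9 = 72.61.

72.61 K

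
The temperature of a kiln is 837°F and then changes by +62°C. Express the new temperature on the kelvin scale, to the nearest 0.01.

782.37 K

Initial temperature in Celsius: (837 - 32) × 5/9 = 447.2222°C.
Final Celsius temperature: 447.2222 + 62.0000 = 509.2222°C.
In kelvin: 509.2222 + 273.15 = 782.37 K.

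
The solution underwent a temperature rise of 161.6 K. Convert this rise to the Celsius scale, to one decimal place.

Kelvin and Celsius degrees are the same size, so the interval is unchanged: 161.6.

161.6°C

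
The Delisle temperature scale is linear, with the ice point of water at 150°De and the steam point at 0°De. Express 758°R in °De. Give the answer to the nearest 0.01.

First in Celsius: (758 - 491.67) × 5/9 = 147.9611°C.
Linearly onto the Delisle scale: 150 + (147.9611 / 100) × (0 - 150) = -71.94°De.

-71.94°De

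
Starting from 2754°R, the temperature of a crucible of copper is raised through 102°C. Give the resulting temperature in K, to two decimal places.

1632.00 K

Initial temperature in Celsius: (2754 - 491.67) × 5/9 = 1256.8500°C.
Final Celsius temperature: 1256.8500 + 102.0000 = 1358.8500°C.
In kelvin: 1358.8500 + 273.15 = 1632.00 K.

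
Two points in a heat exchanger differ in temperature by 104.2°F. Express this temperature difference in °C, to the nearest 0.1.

57.9°C

An interval of 1°F corresponds to 5/9°C.
104.2 × 5/9 = 57.9.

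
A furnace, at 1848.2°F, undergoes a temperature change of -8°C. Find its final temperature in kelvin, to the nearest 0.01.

Initial temperature in Celsius: (1848.2 - 32) × 5/9 = 1009.0000°C.
Final Celsius temperature: 1009.0000 - 8.0000 = 1001.0000°C.
In kelvin: 1001.0000 + 273.15 = 1274.15 K.

1274.15 K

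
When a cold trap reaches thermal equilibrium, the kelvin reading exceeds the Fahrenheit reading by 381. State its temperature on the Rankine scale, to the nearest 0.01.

Let x be the kelvin reading; then the Fahrenheit reading is 1.8·x - 459.67.
(1.8·x - 459.67) - x = -381  ⇒  (0.8)·x = 78.67  ⇒  x = 98.3375 K.
In Celsius: 98.3375 - 273.15 = -174.8125°C.
In Rankine: -174.8125 × 1.8 + 491.67 = 177.01°R.

177.01°R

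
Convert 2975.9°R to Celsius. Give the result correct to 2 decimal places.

In Celsius: (2975.9 - 491.67) × 5/9 = 1380.1278°C.

1380.13°C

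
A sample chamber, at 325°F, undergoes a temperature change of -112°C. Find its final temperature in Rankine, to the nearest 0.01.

Initial temperature in Celsius: (325 - 32) × 5/9 = 162.7778°C.
Final Celsius temperature: 162.7778 - 112.0000 = 50.7778°C.
In Rankine: 50.7778 × 1.8 + 491.67 = 583.07°R.

583.07°R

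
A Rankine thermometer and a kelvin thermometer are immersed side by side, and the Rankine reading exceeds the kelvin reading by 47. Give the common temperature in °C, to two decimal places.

-214.40°C

Let x be the Rankine reading; then the kelvin reading is 5/9·x.
(5/9·x) - x = -47  ⇒  (-4/9)·x = -47  ⇒  x = 105.7500°R.
In Celsius: (105.75 - 491.67) × 5/9 = -214.40°C.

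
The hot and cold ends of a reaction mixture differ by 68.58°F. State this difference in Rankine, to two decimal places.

68.58°R

Fahrenheit and Rankine degrees are the same size, so the interval is unchanged: 68.58.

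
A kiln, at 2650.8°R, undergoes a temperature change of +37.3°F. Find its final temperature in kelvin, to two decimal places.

Initial temperature in Celsius: (2650.8 - 491.67) × 5/9 = 1199.5167°C.
The 37.3°F change is an interval, so only the factor 5/9 applies: +37.3 × 5/9 = +20.7222°C.
Final Celsius temperature: 1199.5167 + 20.7222 = 1220.2389°C.
In kelvin: 1220.2389 + 273.15 = 1493.39 K.

1493.39 K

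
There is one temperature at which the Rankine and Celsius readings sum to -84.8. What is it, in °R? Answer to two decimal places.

121.08°R

Let R be the Rankine reading. The Celsius reading is C = 5/9·R - 273.15.
Require R + C = -84.8: (14/9)·R - 273.15 = -84.8.
R = (-84.8 + 273.15) / (14/9) = 121.08.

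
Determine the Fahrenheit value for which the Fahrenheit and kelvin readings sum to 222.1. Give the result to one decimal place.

-21.4°F

Let F be the Fahrenheit reading. The kelvin reading is K = 5/9·F + 255.372.
Require F + K = 222.1: (14/9)·F + 255.372 = 222.1.
F = (222.1 - 255.372) / (14/9) = -21.4.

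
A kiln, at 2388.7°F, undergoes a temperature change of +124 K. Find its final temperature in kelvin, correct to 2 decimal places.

Initial temperature in Celsius: (2388.7 - 32) × 5/9 = 1309.2778°C.
The 124 K change is an interval; Kelvin and Celsius degrees are the same size, so ΔC = +124°C.
Final Celsius temperature: 1309.2778 + 124.0000 = 1433.2778°C.
In kelvin: 1433.2778 + 273.15 = 1706.43 K.

1706.43 K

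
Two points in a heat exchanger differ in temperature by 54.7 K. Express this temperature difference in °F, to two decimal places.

98.46°F

An interval of 1 K corresponds to 1.8°F.
54.7 × 1.8 = 98.46.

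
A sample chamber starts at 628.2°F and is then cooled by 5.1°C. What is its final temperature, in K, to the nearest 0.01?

599.27 K

Initial temperature in Celsius: (628.2 - 32) × 5/9 = 331.2222°C.
Final Celsius temperature: 331.2222 - 5.1000 = 326.1222°C.
In kelvin: 326.1222 + 273.15 = 599.27 K.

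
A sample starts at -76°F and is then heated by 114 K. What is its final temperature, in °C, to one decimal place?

54.0°C

Initial temperature in Celsius: (-76 - 32) × 5/9 = -60.0000°C.
The 114 K change is an interval; Kelvin and Celsius degrees are the same size, so ΔC = +114°C.
Final Celsius temperature: -60.0000 + 114.0000 = 54.0000°C.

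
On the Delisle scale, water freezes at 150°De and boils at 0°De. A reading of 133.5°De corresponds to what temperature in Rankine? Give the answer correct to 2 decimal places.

511.47°R

Linear interpolation between the fixed points: C = (133.5 - 150) × 100 / (0 - 150) = 11.0000°C.
Then 11.0000 × 1.8 + 491.67 = 511.47°R.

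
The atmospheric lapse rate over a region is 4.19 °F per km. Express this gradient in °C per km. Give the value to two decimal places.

2.33 °C/km

The quantity depends on a temperature interval, so only the ratio of degree sizes applies; the offset between the scales is irrelevant.
A change of 1°F is a change of 5/9°C, so 4.19 × 5/9 = 2.33.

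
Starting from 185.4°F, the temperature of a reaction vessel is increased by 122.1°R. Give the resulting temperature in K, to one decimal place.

Initial temperature in Celsius: (185.4 - 32) × 5/9 = 85.2222°C.
The 122.1°R change is an interval, so only the factor 5/9 applies: +122.1 × 5/9 = +67.8333°C.
Final Celsius temperature: 85.2222 + 67.8333 = 153.0556°C.
In kelvin: 153.0556 + 273.15 = 426.2 K.

426.2 K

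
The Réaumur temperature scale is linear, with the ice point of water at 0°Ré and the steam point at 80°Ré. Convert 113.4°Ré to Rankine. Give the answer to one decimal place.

746.8°R

Linear interpolation between the fixed points: C = (113.4 - 0) × 100 / (80 - 0) = 141.7500°C.
Then 141.7500 × 1.8 + 491.67 = 746.8°R.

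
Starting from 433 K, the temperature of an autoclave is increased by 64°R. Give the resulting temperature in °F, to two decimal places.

Initial temperature in Celsius: 433 - 273.15 = 159.8500°C.
The 64°R change is an interval, so only the factor 5/9 applies: +64 × 5/9 = +35.5556°C.
Final Celsius temperature: 159.8500 + 35.5556 = 195.4056°C.
In Fahrenheit: 195.4056 × 1.8 + 32 = 383.73°F.

383.73°F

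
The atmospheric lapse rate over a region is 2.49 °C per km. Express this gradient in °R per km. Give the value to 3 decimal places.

4.482 °R/km

Since only a temperature interval is involved, the additive offset between the scales drops out.
A change of 1°C is a change of 1.8°R, so 2.49 × 1.8 = 4.482.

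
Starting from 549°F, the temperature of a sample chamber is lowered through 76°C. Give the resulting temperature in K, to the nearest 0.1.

Initial temperature in Celsius: (549 - 32) × 5/9 = 287.2222°C.
Final Celsius temperature: 287.2222 - 76.0000 = 211.2222°C.
In kelvin: 211.2222 + 273.15 = 484.4 K.

484.4 K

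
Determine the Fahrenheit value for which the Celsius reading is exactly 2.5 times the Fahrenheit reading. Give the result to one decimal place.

Let F be the Fahrenheit reading. The Celsius reading is C = 5/9·F - 17.7778.
Require C = 2.5·F: 5/9·F - 17.7778 = 2.5·F.
(-35/18)·F = 17.7778  ⇒  F = -9.1.

-9.1°F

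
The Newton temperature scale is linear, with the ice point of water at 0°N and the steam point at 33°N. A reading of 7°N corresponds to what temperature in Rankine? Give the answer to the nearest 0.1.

Linear interpolation between the fixed points: C = (7 - 0) × 100 / (33 - 0) = 21.2121°C.
Then 21.2121 × 1.8 + 491.67 = 529.9°R.

529.9°R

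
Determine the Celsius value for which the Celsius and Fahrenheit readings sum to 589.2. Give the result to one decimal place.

199.0°C

Let C be the Celsius reading. The Fahrenheit reading is F = 1.8·C + 32.
Require C + F = 589.2: (2.8)·C + 32 = 589.2.
C = (589.2 - 32) / (2.8) = 199.0.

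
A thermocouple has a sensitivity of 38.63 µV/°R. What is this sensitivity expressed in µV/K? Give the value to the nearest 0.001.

Since only a temperature interval is involved, the additive offset between the scales drops out.
A change of 1 K is a change of 1.8°R, so per K the value is 38.63 × 1.8 = 69.534.

69.534 µV/K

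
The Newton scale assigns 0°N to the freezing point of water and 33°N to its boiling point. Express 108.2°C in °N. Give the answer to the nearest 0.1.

35.7°N

Linearly onto the Newton scale: 0 + (108.2000 / 100) × (33 - 0) = 35.7°N.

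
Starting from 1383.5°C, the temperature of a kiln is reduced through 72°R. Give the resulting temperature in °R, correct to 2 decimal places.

2909.97°R

The 72°R change is an interval, so only the factor 5/9 applies: -72 × 5/9 = -40.0000°C.
Final Celsius temperature: 1383.5000 - 40.0000 = 1343.5000°C.
In Rankine: 1343.5000 × 1.8 + 491.67 = 2909.97°R.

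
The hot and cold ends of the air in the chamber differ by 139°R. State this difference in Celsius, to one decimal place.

An interval of 1°R corresponds to 5/9°C.
139 × 5/9 = 77.2.

77.2°C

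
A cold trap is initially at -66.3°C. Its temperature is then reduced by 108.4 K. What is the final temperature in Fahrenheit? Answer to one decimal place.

-282.5°F

The 108.4 K change is an interval; Kelvin and Celsius degrees are the same size, so ΔC = -108.4°C.
Final Celsius temperature: -66.3000 - 108.4000 = -174.7000°C.
In Fahrenheit: -174.7000 × 1.8 + 32 = -282.5°F.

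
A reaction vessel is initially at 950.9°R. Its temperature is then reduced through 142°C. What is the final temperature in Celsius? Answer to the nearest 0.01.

Initial temperature in Celsius: (950.9 - 491.67) × 5/9 = 255.1278°C.
Final Celsius temperature: 255.1278 - 142.0000 = 113.1278°C.

113.13°C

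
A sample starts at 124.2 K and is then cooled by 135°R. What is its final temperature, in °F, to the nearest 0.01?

Initial temperature in Celsius: 124.2 - 273.15 = -148.9500°C.
The 135°R change is an interval, so only the factor 5/9 applies: -135 × 5/9 = -75.0000°C.
Final Celsius temperature: -148.9500 - 75.0000 = -223.9500°C.
In Fahrenheit: -223.9500 × 1.8 + 32 = -371.11°F.

-371.11°F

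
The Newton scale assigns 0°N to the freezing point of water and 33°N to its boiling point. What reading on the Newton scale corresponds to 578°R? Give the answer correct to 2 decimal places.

First in Celsius: (578 - 491.67) × 5/9 = 47.9611°C.
Linearly onto the Newton scale: 0 + (47.9611 / 100) × (33 - 0) = 15.83°N.

15.83°N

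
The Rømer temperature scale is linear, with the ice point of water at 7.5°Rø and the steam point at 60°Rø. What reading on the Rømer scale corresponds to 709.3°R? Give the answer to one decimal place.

71.0°Rø

First in Celsius: (709.3 - 491.67) × 5/9 = 120.9056°C.
Linearly onto the Rømer scale: 7.5 + (120.9056 / 100) × (60 - 7.5) = 71.0°Rø.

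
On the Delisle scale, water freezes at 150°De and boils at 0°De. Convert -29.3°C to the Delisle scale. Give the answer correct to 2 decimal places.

193.95°De

Linearly onto the Delisle scale: 150 + (-29.3000 / 100) × (0 - 150) = 193.95°De.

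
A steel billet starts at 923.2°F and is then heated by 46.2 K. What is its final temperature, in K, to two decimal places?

814.46 K

Initial temperature in Celsius: (923.2 - 32) × 5/9 = 495.1111°C.
The 46.2 K change is an interval; Kelvin and Celsius degrees are the same size, so ΔC = +46.2°C.
Final Celsius temperature: 495.1111 + 46.2000 = 541.3111°C.
In kelvin: 541.3111 + 273.15 = 814.46 K.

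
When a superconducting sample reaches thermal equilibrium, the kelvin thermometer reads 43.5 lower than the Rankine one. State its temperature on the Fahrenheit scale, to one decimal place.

-361.8°F

Let x be the Rankine reading; then the kelvin reading is 5/9·x.
(5/9·x) - x = -43.5  ⇒  (-4/9)·x = -43.5  ⇒  x = 97.8750°R.
In Celsius: (97.875 - 491.67) × 5/9 = -218.7750°C.
In Fahrenheit: -218.7750 × 1.8 + 32 = -361.8°F.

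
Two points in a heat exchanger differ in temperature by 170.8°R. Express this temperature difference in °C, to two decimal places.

For a temperature interval the offset drops out; only the factor 5/9 applies.
170.8 × 5/9 = 94.89.

94.89°C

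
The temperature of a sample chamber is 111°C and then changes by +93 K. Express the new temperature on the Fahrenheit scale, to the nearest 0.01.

The 93 K change is an interval; Kelvin and Celsius degrees are the same size, so ΔC = +93°C.
Final Celsius temperature: 111.0000 + 93.0000 = 204.0000°C.
In Fahrenheit: 204.0000 × 1.8 + 32 = 399.20°F.

399.20°F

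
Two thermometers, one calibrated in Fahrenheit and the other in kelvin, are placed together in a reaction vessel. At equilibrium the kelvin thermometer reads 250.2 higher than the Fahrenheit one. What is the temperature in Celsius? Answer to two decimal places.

Let x be the Fahrenheit reading; then the kelvin reading is 5/9·x + 255.372.
(5/9·x + 255.372) - x = 250.2  ⇒  (-4/9)·x = -5.17222  ⇒  x = 11.6375°F.
In Celsius: (11.6375 - 32) × 5/9 = -11.31°C.

-11.31°C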